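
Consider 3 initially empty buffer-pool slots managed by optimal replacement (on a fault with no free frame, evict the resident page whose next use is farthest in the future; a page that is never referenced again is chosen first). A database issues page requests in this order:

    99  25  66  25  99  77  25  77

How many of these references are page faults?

99 -> fault, frames {99}
25 -> fault, frames {99,25}
66 -> fault, frames {99,25,66}
25 -> hit
99 -> hit
77 -> fault, evict 66, frames {99,25,77}
25 -> hit
77 -> hit
Page faults: 4.

4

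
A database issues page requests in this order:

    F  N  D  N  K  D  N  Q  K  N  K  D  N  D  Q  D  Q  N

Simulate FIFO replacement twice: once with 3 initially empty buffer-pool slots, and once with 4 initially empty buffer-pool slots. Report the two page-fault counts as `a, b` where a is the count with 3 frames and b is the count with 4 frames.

7, 5

3 frames: F F F . F . . F . F . F . . . . . . → 7 faults.
4 frames: F F F . F . . F . . . . . . . . . . → 5 faults.
5 < 7: adding a frame reduced faults, as is typical.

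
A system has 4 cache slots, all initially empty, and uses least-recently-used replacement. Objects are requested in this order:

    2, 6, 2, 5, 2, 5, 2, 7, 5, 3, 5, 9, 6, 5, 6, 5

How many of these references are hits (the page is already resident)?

9

2 -> fault, frames (2)
6 -> fault, frames (2 6)
2 -> hit
5 -> fault, frames (6 2 5)
2 -> hit
5 -> hit
2 -> hit
7 -> fault, frames (6 5 2 7)
5 -> hit
3 -> fault, evict 6, frames (2 7 5 3)
5 -> hit
9 -> fault, evict 2, frames (7 3 5 9)
6 -> fault, evict 7, frames (3 5 9 6)
5 -> hit
6 -> hit
5 -> hit
Hits: 9.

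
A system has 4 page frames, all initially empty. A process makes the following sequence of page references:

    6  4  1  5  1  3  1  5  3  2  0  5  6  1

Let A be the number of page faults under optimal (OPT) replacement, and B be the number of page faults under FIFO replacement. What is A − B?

Under OPT: F F F F . F . . . F F . . . → 7 faults.
Under FIFO: F F F F . F . . . F F . F F → 9 faults.
A − B = 7 − 9 = -2.

-2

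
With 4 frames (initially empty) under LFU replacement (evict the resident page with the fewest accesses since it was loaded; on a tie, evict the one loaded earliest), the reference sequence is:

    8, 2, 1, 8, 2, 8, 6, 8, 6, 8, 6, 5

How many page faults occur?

5

8 -> fault, frames {8}
2 -> fault, frames {8,2}
1 -> fault, frames {8,2,1}
8 -> hit
2 -> hit
8 -> hit
6 -> fault, frames {8,2,1,6}
8 -> hit
6 -> hit
8 -> hit
6 -> hit
5 -> fault, evict 1, frames {8,2,6,5}
Page faults: 5.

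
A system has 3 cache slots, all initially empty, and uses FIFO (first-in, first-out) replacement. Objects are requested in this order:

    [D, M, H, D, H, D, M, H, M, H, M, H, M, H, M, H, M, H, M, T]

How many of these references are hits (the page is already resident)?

D: miss, frames [D]
M: miss, frames [D, M]
H: miss, frames [D, M, H]
D: hit
H: hit
D: hit
M: hit
H: hit
M: hit
H: hit
M: hit
H: hit
M: hit
H: hit
M: hit
H: hit
M: hit
H: hit
M: hit
T: miss, evict D, frames [M, H, T]
Hits: 16.

16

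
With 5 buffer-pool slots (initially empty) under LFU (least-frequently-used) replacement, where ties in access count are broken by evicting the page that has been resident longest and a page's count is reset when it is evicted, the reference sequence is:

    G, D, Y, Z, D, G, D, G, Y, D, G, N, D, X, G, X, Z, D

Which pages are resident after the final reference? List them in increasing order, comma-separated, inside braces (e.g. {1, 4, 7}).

G → fault, frames (G)
D → fault, frames (G D)
Y → fault, frames (G D Y)
Z → fault, frames (G D Y Z)
D → hit
G → hit
D → hit
G → hit
Y → hit
D → hit
G → hit
N → fault, frames (G D Y Z N)
D → hit
X → fault, evict Z, frames (G D Y N X)
G → hit
X → hit
Z → fault, evict N, frames (G D Y X Z)
D → hit

{D, G, X, Y, Z}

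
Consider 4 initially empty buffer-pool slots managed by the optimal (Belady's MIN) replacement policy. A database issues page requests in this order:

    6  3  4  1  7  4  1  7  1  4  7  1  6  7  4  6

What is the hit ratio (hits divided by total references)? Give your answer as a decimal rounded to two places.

0.69

6: fault, frames {6}
3: fault, frames {6,3}
4: fault, frames {6,3,4}
1: fault, frames {6,3,4,1}
7: fault, evict 3, frames {6,4,1,7}
4: hit
1: hit
7: hit
1: hit
4: hit
7: hit
1: hit
6: hit
7: hit
4: hit
6: hit
Hits: 11 of 16 references → 11/16 = 0.6875.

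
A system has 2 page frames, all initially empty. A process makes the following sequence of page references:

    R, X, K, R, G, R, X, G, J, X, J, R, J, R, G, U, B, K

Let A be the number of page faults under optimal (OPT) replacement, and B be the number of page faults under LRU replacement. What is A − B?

Under OPT: F F F . F . F . F . . F . . F F F F → 11 faults.
Under LRU: F F F F F . F F F F . F . . F F F F → 14 faults.
A − B = 11 − 14 = -3.

-3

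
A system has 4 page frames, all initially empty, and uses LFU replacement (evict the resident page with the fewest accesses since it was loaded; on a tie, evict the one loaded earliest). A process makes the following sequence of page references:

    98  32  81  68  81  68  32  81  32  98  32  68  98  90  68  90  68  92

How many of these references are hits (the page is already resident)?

12

98 -> miss, frames [98]
32 -> miss, frames [98, 32]
81 -> miss, frames [98, 32, 81]
68 -> miss, frames [98, 32, 81, 68]
81 -> hit
68 -> hit
32 -> hit
81 -> hit
32 -> hit
98 -> hit
32 -> hit
68 -> hit
98 -> hit
90 -> miss, evict 98, frames [32, 81, 68, 90]
68 -> hit
90 -> hit
68 -> hit
92 -> miss, evict 90, frames [32, 81, 68, 92]
Hits: 12.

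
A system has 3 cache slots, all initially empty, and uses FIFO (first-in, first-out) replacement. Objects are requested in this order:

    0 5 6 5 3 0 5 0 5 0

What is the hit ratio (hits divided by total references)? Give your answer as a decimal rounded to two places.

0 → miss, frames {0}
5 → miss, frames {0,5}
6 → miss, frames {0,5,6}
5 → hit
3 → miss, evict 0, frames {5,6,3}
0 → miss, evict 5, frames {6,3,0}
5 → miss, evict 6, frames {3,0,5}
0 → hit
5 → hit
0 → hit
Hits: 4 of 10 references → 4/10 = 0.4000.

0.40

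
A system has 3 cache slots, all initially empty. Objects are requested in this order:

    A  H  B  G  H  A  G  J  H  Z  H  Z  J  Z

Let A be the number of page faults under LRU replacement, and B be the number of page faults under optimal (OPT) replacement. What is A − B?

Under LRU: F F F F . F . F F F . . . . → 8 faults.
Under OPT: F F F F . . . F . F . . . . → 6 faults.
A − B = 8 − 6 = 2.

2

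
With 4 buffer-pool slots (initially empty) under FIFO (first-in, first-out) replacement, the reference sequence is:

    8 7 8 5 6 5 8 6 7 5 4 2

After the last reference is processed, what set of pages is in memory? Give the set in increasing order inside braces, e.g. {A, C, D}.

{2, 4, 5, 6}

8 -> miss, frames {8}
7 -> miss, frames {8,7}
8 -> hit
5 -> miss, frames {8,7,5}
6 -> miss, frames {8,7,5,6}
5 -> hit
8 -> hit
6 -> hit
7 -> hit
5 -> hit
4 -> miss, evict 8, frames {7,5,6,4}
2 -> miss, evict 7, frames {5,6,4,2}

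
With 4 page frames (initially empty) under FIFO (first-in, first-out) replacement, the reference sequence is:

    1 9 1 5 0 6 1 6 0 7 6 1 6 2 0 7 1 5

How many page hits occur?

8

1: miss, frames {1}
9: miss, frames {1,9}
1: hit
5: miss, frames {1,9,5}
0: miss, frames {1,9,5,0}
6: miss, evict 1, frames {9,5,0,6}
1: miss, evict 9, frames {5,0,6,1}
6: hit
0: hit
7: miss, evict 5, frames {0,6,1,7}
6: hit
1: hit
6: hit
2: miss, evict 0, frames {6,1,7,2}
0: miss, evict 6, frames {1,7,2,0}
7: hit
1: hit
5: miss, evict 1, frames {7,2,0,5}
Hits: 8.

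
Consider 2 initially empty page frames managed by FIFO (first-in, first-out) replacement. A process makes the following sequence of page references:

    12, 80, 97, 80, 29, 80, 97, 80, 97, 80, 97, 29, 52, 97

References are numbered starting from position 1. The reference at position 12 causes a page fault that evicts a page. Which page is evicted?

80

pos 1: 12 -> miss, frames {12}
pos 2: 80 -> miss, frames {12,80}
pos 3: 97 -> miss, evict 12, frames {80,97}
pos 4: 80 -> hit
pos 5: 29 -> miss, evict 80, frames {97,29}
pos 6: 80 -> miss, evict 97, frames {29,80}
pos 7: 97 -> miss, evict 29, frames {80,97}
pos 8: 80 -> hit
pos 9: 97 -> hit
pos 10: 80 -> hit
pos 11: 97 -> hit
pos 12: 29 -> miss, evict 80, frames {97,29}
At position 12, page 80 is evicted.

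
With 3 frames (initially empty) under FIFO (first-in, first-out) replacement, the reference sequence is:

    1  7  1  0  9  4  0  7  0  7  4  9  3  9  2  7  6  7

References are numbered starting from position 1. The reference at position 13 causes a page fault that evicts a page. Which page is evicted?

pos 1: 1: fault, frames (1)
pos 2: 7: fault, frames (1 7)
pos 3: 1: hit
pos 4: 0: fault, frames (1 7 0)
pos 5: 9: fault, evict 1, frames (7 0 9)
pos 6: 4: fault, evict 7, frames (0 9 4)
pos 7: 0: hit
pos 8: 7: fault, evict 0, frames (9 4 7)
pos 9: 0: fault, evict 9, frames (4 7 0)
pos 10: 7: hit
pos 11: 4: hit
pos 12: 9: fault, evict 4, frames (7 0 9)
pos 13: 3: fault, evict 7, frames (0 9 3)
At position 13, page 7 is evicted.

7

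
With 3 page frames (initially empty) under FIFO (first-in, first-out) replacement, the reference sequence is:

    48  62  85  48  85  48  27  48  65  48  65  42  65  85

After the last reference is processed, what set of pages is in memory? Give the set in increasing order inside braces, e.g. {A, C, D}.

48 → fault, frames {48}
62 → fault, frames {48,62}
85 → fault, frames {48,62,85}
48 → hit
85 → hit
48 → hit
27 → fault, evict 48, frames {62,85,27}
48 → fault, evict 62, frames {85,27,48}
65 → fault, evict 85, frames {27,48,65}
48 → hit
65 → hit
42 → fault, evict 27, frames {48,65,42}
65 → hit
85 → fault, evict 48, frames {65,42,85}

{42, 65, 85}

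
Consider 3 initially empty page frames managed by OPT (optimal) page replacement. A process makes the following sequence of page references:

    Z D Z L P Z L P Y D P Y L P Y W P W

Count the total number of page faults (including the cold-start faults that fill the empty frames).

8

Z → fault, frames [Z]
D → fault, frames [Z, D]
Z → hit
L → fault, frames [Z, D, L]
P → fault, evict D, frames [Z, L, P]
Z → hit
L → hit
P → hit
Y → fault, evict Z, frames [L, P, Y]
D → fault, evict L, frames [P, Y, D]
P → hit
Y → hit
L → fault, evict D, frames [P, Y, L]
P → hit
Y → hit
W → fault, evict L, frames [P, Y, W]
P → hit
W → hit
Page faults: 8.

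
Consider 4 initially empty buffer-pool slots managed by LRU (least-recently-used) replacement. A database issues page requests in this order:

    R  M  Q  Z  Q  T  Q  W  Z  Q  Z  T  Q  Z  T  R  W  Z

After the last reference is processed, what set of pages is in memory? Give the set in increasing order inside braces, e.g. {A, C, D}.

R → fault, frames (R)
M → fault, frames (R M)
Q → fault, frames (R M Q)
Z → fault, frames (R M Q Z)
Q → hit
T → fault, evict R, frames (M Z Q T)
Q → hit
W → fault, evict M, frames (Z T Q W)
Z → hit
Q → hit
Z → hit
T → hit
Q → hit
Z → hit
T → hit
R → fault, evict W, frames (Q Z T R)
W → fault, evict Q, frames (Z T R W)
Z → hit

{R, T, W, Z}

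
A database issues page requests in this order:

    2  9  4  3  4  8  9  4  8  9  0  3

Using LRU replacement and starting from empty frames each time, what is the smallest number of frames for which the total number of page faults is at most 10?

3

f=1: 12 faults
f=2: 11 faults
f=3: 8 faults
f=4: 7 faults
f=5: 6 faults
f=6: 6 faults
Smallest f with faults ≤ 10 is 3.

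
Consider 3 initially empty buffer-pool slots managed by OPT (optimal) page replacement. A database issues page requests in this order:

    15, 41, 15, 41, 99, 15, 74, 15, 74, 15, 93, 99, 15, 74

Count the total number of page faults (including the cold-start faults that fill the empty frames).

15: fault, frames (15)
41: fault, frames (15 41)
15: hit
41: hit
99: fault, frames (15 41 99)
15: hit
74: fault, evict 41, frames (15 99 74)
15: hit
74: hit
15: hit
93: fault, evict 74, frames (15 99 93)
99: hit
15: hit
74: fault, evict 93, frames (15 99 74)
Page faults: 6.

6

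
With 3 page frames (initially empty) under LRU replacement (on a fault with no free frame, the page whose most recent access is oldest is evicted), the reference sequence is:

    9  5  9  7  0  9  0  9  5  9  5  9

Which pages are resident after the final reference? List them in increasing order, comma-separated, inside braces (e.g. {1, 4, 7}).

{0, 5, 9}

9 -> fault, frames {9}
5 -> fault, frames {9,5}
9 -> hit
7 -> fault, frames {5,9,7}
0 -> fault, evict 5, frames {9,7,0}
9 -> hit
0 -> hit
9 -> hit
5 -> fault, evict 7, frames {0,9,5}
9 -> hit
5 -> hit
9 -> hit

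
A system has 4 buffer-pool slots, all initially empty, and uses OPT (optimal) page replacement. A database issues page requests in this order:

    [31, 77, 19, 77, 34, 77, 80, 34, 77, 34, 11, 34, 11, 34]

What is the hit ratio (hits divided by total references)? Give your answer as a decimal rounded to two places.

31 → fault, frames {31}
77 → fault, frames {31,77}
19 → fault, frames {31,77,19}
77 → hit
34 → fault, frames {31,77,19,34}
77 → hit
80 → fault, evict 19, frames {31,77,34,80}
34 → hit
77 → hit
34 → hit
11 → fault, evict 80, frames {31,77,34,11}
34 → hit
11 → hit
34 → hit
Hits: 8 of 14 references → 8/14 = 0.5714.

0.57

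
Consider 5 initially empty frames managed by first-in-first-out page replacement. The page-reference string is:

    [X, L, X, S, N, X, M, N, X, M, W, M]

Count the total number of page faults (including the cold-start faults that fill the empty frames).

X → miss, frames [X]
L → miss, frames [X, L]
X → hit
S → miss, frames [X, L, S]
N → miss, frames [X, L, S, N]
X → hit
M → miss, frames [X, L, S, N, M]
N → hit
X → hit
M → hit
W → miss, evict X, frames [L, S, N, M, W]
M → hit
Page faults: 6.

6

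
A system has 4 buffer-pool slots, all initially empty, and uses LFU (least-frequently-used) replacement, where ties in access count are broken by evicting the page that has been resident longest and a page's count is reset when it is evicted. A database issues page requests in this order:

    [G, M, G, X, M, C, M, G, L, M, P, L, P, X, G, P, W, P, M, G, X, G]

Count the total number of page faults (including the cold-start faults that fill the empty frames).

G: miss, frames {G}
M: miss, frames {G,M}
G: hit
X: miss, frames {G,M,X}
M: hit
C: miss, frames {G,M,X,C}
M: hit
G: hit
L: miss, evict X, frames {G,M,C,L}
M: hit
P: miss, evict C, frames {G,M,L,P}
L: hit
P: hit
X: miss, evict L, frames {G,M,P,X}
G: hit
P: hit
W: miss, evict X, frames {G,M,P,W}
P: hit
M: hit
G: hit
X: miss, evict W, frames {G,M,P,X}
G: hit
Page faults: 9.

9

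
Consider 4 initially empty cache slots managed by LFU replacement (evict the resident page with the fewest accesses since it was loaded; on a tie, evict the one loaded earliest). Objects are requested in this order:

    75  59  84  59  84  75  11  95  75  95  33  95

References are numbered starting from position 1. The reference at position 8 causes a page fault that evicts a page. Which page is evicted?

pos 1: 75: fault, frames (75)
pos 2: 59: fault, frames (75 59)
pos 3: 84: fault, frames (75 59 84)
pos 4: 59: hit
pos 5: 84: hit
pos 6: 75: hit
pos 7: 11: fault, frames (75 59 84 11)
pos 8: 95: fault, evict 11, frames (75 59 84 95)
At position 8, page 11 is evicted.

11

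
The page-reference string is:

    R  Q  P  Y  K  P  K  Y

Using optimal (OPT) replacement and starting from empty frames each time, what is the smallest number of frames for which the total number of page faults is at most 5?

f=1: 8 faults
f=2: 6 faults
f=3: 5 faults
f=4: 5 faults
f=5: 5 faults
Smallest f with faults ≤ 5 is 3.

3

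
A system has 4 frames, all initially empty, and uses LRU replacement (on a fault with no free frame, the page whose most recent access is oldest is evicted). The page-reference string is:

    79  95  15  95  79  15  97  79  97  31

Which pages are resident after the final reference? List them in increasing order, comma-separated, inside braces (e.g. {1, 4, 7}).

79: miss, frames (79)
95: miss, frames (79 95)
15: miss, frames (79 95 15)
95: hit
79: hit
15: hit
97: miss, frames (95 79 15 97)
79: hit
97: hit
31: miss, evict 95, frames (15 79 97 31)

{15, 31, 79, 97}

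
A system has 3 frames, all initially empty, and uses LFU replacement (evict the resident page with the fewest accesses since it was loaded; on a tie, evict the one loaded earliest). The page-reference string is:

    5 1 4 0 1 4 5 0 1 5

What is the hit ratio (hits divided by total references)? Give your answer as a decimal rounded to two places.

5: miss, frames {5}
1: miss, frames {5,1}
4: miss, frames {5,1,4}
0: miss, evict 5, frames {1,4,0}
1: hit
4: hit
5: miss, evict 0, frames {1,4,5}
0: miss, evict 5, frames {1,4,0}
1: hit
5: miss, evict 0, frames {1,4,5}
Hits: 3 of 10 references → 3/10 = 0.3000.

0.30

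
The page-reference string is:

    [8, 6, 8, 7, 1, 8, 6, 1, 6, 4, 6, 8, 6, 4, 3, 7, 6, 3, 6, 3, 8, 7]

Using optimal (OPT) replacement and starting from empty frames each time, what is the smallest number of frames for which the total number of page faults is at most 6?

f=1: 22 faults
f=2: 13 faults
f=3: 8 faults
f=4: 6 faults
f=5: 6 faults
f=6: 6 faults
Smallest f with faults ≤ 6 is 4.

4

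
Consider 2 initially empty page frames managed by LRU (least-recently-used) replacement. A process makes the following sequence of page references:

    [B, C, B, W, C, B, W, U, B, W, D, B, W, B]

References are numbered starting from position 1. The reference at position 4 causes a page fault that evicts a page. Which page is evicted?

C

pos 1: B: miss, frames (B)
pos 2: C: miss, frames (B C)
pos 3: B: hit
pos 4: W: miss, evict C, frames (B W)
At position 4, page C is evicted.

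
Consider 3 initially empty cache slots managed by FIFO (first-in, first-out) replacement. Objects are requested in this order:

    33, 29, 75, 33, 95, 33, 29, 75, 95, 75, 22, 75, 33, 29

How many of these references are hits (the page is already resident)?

3

33 → fault, frames (33)
29 → fault, frames (33 29)
75 → fault, frames (33 29 75)
33 → hit
95 → fault, evict 33, frames (29 75 95)
33 → fault, evict 29, frames (75 95 33)
29 → fault, evict 75, frames (95 33 29)
75 → fault, evict 95, frames (33 29 75)
95 → fault, evict 33, frames (29 75 95)
75 → hit
22 → fault, evict 29, frames (75 95 22)
75 → hit
33 → fault, evict 75, frames (95 22 33)
29 → fault, evict 95, frames (22 33 29)
Hits: 3.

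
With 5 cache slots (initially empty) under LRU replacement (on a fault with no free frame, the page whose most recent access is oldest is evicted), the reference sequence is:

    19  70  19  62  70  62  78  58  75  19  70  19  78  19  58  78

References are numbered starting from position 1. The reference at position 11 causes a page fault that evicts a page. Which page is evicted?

62

pos 1: 19 → fault, frames (19)
pos 2: 70 → fault, frames (19 70)
pos 3: 19 → hit
pos 4: 62 → fault, frames (70 19 62)
pos 5: 70 → hit
pos 6: 62 → hit
pos 7: 78 → fault, frames (19 70 62 78)
pos 8: 58 → fault, frames (19 70 62 78 58)
pos 9: 75 → fault, evict 19, frames (70 62 78 58 75)
pos 10: 19 → fault, evict 70, frames (62 78 58 75 19)
pos 11: 70 → fault, evict 62, frames (78 58 75 19 70)
At position 11, page 62 is evicted.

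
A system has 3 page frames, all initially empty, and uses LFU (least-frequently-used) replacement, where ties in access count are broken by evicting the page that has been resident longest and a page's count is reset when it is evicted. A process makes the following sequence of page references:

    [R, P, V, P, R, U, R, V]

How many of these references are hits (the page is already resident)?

R: miss, frames (R)
P: miss, frames (R P)
V: miss, frames (R P V)
P: hit
R: hit
U: miss, evict V, frames (R P U)
R: hit
V: miss, evict U, frames (R P V)
Hits: 3.

3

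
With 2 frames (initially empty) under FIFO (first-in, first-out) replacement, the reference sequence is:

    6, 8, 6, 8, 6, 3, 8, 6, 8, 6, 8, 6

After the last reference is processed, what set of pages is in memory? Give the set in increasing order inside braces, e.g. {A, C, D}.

6: fault, frames [6]
8: fault, frames [6, 8]
6: hit
8: hit
6: hit
3: fault, evict 6, frames [8, 3]
8: hit
6: fault, evict 8, frames [3, 6]
8: fault, evict 3, frames [6, 8]
6: hit
8: hit
6: hit

{6, 8}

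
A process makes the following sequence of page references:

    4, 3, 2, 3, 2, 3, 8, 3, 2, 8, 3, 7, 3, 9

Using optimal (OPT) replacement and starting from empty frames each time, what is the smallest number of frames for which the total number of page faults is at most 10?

f=1: 14 faults
f=2: 8 faults
f=3: 6 faults
f=4: 6 faults
f=5: 6 faults
f=6: 6 faults
Smallest f with faults ≤ 10 is 2.

2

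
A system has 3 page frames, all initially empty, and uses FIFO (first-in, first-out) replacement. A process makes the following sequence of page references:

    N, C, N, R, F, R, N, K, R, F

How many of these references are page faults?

8

N -> miss, frames [N]
C -> miss, frames [N, C]
N -> hit
R -> miss, frames [N, C, R]
F -> miss, evict N, frames [C, R, F]
R -> hit
N -> miss, evict C, frames [R, F, N]
K -> miss, evict R, frames [F, N, K]
R -> miss, evict F, frames [N, K, R]
F -> miss, evict N, frames [K, R, F]
Page faults: 8.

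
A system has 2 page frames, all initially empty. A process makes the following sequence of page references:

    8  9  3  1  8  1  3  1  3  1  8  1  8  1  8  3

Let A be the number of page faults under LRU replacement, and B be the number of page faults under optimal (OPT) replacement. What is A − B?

Under LRU: F F F F F . F . . . F . . . . F → 8 faults.
Under OPT: F F F F . . F . . . F . . . . F → 7 faults.
A − B = 8 − 7 = 1.

1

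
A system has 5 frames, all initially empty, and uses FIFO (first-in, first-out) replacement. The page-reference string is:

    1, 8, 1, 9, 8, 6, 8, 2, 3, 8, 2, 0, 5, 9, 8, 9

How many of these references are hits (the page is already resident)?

6

1: miss, frames {1}
8: miss, frames {1,8}
1: hit
9: miss, frames {1,8,9}
8: hit
6: miss, frames {1,8,9,6}
8: hit
2: miss, frames {1,8,9,6,2}
3: miss, evict 1, frames {8,9,6,2,3}
8: hit
2: hit
0: miss, evict 8, frames {9,6,2,3,0}
5: miss, evict 9, frames {6,2,3,0,5}
9: miss, evict 6, frames {2,3,0,5,9}
8: miss, evict 2, frames {3,0,5,9,8}
9: hit
Hits: 6.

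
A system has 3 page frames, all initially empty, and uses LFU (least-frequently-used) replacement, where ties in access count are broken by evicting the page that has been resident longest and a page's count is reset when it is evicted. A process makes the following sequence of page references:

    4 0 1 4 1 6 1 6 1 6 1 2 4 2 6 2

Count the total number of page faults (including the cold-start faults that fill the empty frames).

4 -> fault, frames {4}
0 -> fault, frames {4,0}
1 -> fault, frames {4,0,1}
4 -> hit
1 -> hit
6 -> fault, evict 0, frames {4,1,6}
1 -> hit
6 -> hit
1 -> hit
6 -> hit
1 -> hit
2 -> fault, evict 4, frames {1,6,2}
4 -> fault, evict 2, frames {1,6,4}
2 -> fault, evict 4, frames {1,6,2}
6 -> hit
2 -> hit
Page faults: 7.

7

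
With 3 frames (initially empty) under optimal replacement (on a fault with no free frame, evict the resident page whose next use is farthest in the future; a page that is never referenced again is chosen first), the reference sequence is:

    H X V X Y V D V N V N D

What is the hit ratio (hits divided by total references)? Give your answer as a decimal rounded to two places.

0.50

H -> fault, frames {H}
X -> fault, frames {H,X}
V -> fault, frames {H,X,V}
X -> hit
Y -> fault, evict X, frames {H,V,Y}
V -> hit
D -> fault, evict Y, frames {H,V,D}
V -> hit
N -> fault, evict H, frames {V,D,N}
V -> hit
N -> hit
D -> hit
Hits: 6 of 12 references → 6/12 = 0.5000.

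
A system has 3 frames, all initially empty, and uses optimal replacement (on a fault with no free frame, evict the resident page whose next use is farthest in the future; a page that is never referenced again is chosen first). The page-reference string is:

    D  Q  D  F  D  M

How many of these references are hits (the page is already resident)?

2

D: fault, frames {D}
Q: fault, frames {D,Q}
D: hit
F: fault, frames {D,Q,F}
D: hit
M: fault, evict F, frames {D,Q,M}
Hits: 2.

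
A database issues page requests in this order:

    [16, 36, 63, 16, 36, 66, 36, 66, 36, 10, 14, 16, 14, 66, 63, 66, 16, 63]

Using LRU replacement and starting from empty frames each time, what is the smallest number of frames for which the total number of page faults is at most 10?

f=1: 18 faults
f=2: 13 faults
f=3: 10 faults
f=4: 9 faults
f=5: 7 faults
f=6: 6 faults
Smallest f with faults ≤ 10 is 3.

3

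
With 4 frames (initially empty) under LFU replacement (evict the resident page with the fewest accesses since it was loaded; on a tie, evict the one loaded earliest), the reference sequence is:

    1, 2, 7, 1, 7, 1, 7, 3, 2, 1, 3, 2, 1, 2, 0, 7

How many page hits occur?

11

1: miss, frames [1]
2: miss, frames [1, 2]
7: miss, frames [1, 2, 7]
1: hit
7: hit
1: hit
7: hit
3: miss, frames [1, 2, 7, 3]
2: hit
1: hit
3: hit
2: hit
1: hit
2: hit
0: miss, evict 3, frames [1, 2, 7, 0]
7: hit
Hits: 11.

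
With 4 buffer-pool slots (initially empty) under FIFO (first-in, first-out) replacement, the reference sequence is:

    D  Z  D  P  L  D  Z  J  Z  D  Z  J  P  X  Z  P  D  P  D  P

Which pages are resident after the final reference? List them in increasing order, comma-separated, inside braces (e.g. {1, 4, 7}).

D -> fault, frames {D}
Z -> fault, frames {D,Z}
D -> hit
P -> fault, frames {D,Z,P}
L -> fault, frames {D,Z,P,L}
D -> hit
Z -> hit
J -> fault, evict D, frames {Z,P,L,J}
Z -> hit
D -> fault, evict Z, frames {P,L,J,D}
Z -> fault, evict P, frames {L,J,D,Z}
J -> hit
P -> fault, evict L, frames {J,D,Z,P}
X -> fault, evict J, frames {D,Z,P,X}
Z -> hit
P -> hit
D -> hit
P -> hit
D -> hit
P -> hit

{D, P, X, Z}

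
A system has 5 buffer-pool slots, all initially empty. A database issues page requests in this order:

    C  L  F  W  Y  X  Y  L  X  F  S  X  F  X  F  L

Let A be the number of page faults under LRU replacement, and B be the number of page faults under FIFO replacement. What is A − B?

Under LRU: F F F F F F . . . . F . . . . . → 7 faults.
Under FIFO: F F F F F F . . . . F . . . . F → 8 faults.
A − B = 7 − 8 = -1.

-1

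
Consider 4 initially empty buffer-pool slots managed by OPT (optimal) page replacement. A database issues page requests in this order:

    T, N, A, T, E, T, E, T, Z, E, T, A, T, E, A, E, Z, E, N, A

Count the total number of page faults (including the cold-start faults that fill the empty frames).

T → miss, frames (T)
N → miss, frames (T N)
A → miss, frames (T N A)
T → hit
E → miss, frames (T N A E)
T → hit
E → hit
T → hit
Z → miss, evict N, frames (T A E Z)
E → hit
T → hit
A → hit
T → hit
E → hit
A → hit
E → hit
Z → hit
E → hit
N → miss, evict Z, frames (T A E N)
A → hit
Page faults: 6.

6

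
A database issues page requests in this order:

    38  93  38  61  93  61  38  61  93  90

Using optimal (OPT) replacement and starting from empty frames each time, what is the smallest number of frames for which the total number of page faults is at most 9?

f=1: 10 faults
f=2: 6 faults
f=3: 4 faults
f=4: 4 faults
Smallest f with faults ≤ 9 is 2.

2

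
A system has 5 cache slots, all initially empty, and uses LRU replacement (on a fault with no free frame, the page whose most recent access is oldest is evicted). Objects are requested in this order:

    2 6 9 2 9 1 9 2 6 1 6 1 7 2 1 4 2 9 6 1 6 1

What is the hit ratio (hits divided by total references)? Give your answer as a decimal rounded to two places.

2: miss, frames {2}
6: miss, frames {2,6}
9: miss, frames {2,6,9}
2: hit
9: hit
1: miss, frames {6,2,9,1}
9: hit
2: hit
6: hit
1: hit
6: hit
1: hit
7: miss, frames {9,2,6,1,7}
2: hit
1: hit
4: miss, evict 9, frames {6,7,2,1,4}
2: hit
9: miss, evict 6, frames {7,1,4,2,9}
6: miss, evict 7, frames {1,4,2,9,6}
1: hit
6: hit
1: hit
Hits: 14 of 22 references → 14/22 = 0.6364.

0.64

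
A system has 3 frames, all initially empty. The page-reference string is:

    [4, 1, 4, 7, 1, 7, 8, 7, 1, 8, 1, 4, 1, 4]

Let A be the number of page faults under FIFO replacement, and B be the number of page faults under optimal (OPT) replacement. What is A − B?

Under FIFO: F F . F . . F . . . . F F . → 6 faults.
Under OPT: F F . F . . F . . . . F . . → 5 faults.
A − B = 6 − 5 = 1.

1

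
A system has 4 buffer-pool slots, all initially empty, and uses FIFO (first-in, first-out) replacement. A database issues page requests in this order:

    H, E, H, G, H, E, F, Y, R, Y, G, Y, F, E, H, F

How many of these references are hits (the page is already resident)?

H -> fault, frames {H}
E -> fault, frames {H,E}
H -> hit
G -> fault, frames {H,E,G}
H -> hit
E -> hit
F -> fault, frames {H,E,G,F}
Y -> fault, evict H, frames {E,G,F,Y}
R -> fault, evict E, frames {G,F,Y,R}
Y -> hit
G -> hit
Y -> hit
F -> hit
E -> fault, evict G, frames {F,Y,R,E}
H -> fault, evict F, frames {Y,R,E,H}
F -> fault, evict Y, frames {R,E,H,F}
Hits: 7.

7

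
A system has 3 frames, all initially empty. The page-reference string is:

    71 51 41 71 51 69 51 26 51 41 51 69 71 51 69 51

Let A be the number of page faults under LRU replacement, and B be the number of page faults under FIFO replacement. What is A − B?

Under LRU: F F F . . F . F . F . F F . . . → 8 faults.
Under FIFO: F F F . . F . F F F . F F F . . → 10 faults.
A − B = 8 − 10 = -2.

-2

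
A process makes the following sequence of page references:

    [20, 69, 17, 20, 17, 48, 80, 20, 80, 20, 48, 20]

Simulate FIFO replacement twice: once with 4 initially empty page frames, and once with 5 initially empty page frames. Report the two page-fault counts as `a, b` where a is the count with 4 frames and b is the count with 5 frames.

6, 5

4 frames: F F F . . F F F . . . . → 6 faults.
5 frames: F F F . . F F . . . . . → 5 faults.
5 < 6: adding a frame reduced faults, as is typical.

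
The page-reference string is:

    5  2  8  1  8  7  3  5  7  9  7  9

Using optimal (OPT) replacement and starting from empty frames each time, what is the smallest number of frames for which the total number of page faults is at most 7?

3

f=1: 12 faults
f=2: 8 faults
f=3: 7 faults
f=4: 7 faults
f=5: 7 faults
f=6: 7 faults
f=7: 7 faults
Smallest f with faults ≤ 7 is 3.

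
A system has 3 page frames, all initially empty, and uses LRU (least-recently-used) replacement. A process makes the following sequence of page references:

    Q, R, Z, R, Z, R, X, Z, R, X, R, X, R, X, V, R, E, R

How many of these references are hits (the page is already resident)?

12

Q: miss, frames {Q}
R: miss, frames {Q,R}
Z: miss, frames {Q,R,Z}
R: hit
Z: hit
R: hit
X: miss, evict Q, frames {Z,R,X}
Z: hit
R: hit
X: hit
R: hit
X: hit
R: hit
X: hit
V: miss, evict Z, frames {R,X,V}
R: hit
E: miss, evict X, frames {V,R,E}
R: hit
Hits: 12.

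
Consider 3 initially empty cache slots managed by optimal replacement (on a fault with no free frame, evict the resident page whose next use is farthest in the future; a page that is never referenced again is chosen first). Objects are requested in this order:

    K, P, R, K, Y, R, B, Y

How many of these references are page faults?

K -> fault, frames [K]
P -> fault, frames [K, P]
R -> fault, frames [K, P, R]
K -> hit
Y -> fault, evict P, frames [K, R, Y]
R -> hit
B -> fault, evict R, frames [K, Y, B]
Y -> hit
Page faults: 5.

5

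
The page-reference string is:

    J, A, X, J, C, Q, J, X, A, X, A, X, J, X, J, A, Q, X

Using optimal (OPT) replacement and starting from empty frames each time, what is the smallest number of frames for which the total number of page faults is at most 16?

2

f=1: 18 faults
f=2: 10 faults
f=3: 7 faults
f=4: 5 faults
f=5: 5 faults
Smallest f with faults ≤ 16 is 2.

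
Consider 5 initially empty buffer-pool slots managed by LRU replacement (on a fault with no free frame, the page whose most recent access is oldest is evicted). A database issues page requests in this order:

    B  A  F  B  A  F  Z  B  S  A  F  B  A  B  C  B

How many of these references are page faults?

B -> fault, frames {B}
A -> fault, frames {B,A}
F -> fault, frames {B,A,F}
B -> hit
A -> hit
F -> hit
Z -> fault, frames {B,A,F,Z}
B -> hit
S -> fault, frames {A,F,Z,B,S}
A -> hit
F -> hit
B -> hit
A -> hit
B -> hit
C -> fault, evict Z, frames {S,F,A,B,C}
B -> hit
Page faults: 6.

6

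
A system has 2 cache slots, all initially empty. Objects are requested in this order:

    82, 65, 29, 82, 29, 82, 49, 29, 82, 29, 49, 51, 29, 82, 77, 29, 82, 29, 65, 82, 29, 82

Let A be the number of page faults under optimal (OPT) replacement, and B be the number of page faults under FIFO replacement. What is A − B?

Under OPT: F F F . . . F . F . F F . F F . F . F . F . → 12 faults.
Under FIFO: F F F F . . F F F . F F F F F F F . F . F F → 17 faults.
A − B = 12 − 17 = -5.

-5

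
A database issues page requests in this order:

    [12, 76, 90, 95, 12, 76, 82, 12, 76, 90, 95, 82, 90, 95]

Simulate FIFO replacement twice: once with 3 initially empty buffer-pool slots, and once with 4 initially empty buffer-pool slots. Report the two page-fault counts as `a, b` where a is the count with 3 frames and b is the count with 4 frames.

3 frames: F F F F F F F . . F F . . . → 9 faults.
4 frames: F F F F . . F F F F F F . . → 10 faults.
10 > 9: adding a frame increased faults — Belady's anomaly.

9, 10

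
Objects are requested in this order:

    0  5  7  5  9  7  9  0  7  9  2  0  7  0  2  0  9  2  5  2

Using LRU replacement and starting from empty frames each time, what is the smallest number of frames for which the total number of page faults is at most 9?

f=1: 20 faults
f=2: 15 faults
f=3: 10 faults
f=4: 6 faults
f=5: 5 faults
Smallest f with faults ≤ 9 is 4.

4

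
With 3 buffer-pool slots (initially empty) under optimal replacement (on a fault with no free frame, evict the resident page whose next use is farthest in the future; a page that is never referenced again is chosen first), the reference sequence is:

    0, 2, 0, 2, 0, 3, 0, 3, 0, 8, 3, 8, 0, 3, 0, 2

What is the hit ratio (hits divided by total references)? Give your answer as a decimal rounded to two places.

0.69

0: fault, frames (0)
2: fault, frames (0 2)
0: hit
2: hit
0: hit
3: fault, frames (0 2 3)
0: hit
3: hit
0: hit
8: fault, evict 2, frames (0 3 8)
3: hit
8: hit
0: hit
3: hit
0: hit
2: fault, evict 8, frames (0 3 2)
Hits: 11 of 16 references → 11/16 = 0.6875.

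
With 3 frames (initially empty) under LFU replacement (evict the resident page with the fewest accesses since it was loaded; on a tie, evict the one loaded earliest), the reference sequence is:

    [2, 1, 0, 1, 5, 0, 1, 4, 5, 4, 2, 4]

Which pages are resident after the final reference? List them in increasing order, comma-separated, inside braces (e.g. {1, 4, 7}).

{0, 1, 4}

2: miss, frames [2]
1: miss, frames [2, 1]
0: miss, frames [2, 1, 0]
1: hit
5: miss, evict 2, frames [1, 0, 5]
0: hit
1: hit
4: miss, evict 5, frames [1, 0, 4]
5: miss, evict 4, frames [1, 0, 5]
4: miss, evict 5, frames [1, 0, 4]
2: miss, evict 4, frames [1, 0, 2]
4: miss, evict 2, frames [1, 0, 4]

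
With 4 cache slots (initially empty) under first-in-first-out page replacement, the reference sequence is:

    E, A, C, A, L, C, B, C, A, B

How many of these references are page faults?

5

E -> miss, frames [E]
A -> miss, frames [E, A]
C -> miss, frames [E, A, C]
A -> hit
L -> miss, frames [E, A, C, L]
C -> hit
B -> miss, evict E, frames [A, C, L, B]
C -> hit
A -> hit
B -> hit
Page faults: 5.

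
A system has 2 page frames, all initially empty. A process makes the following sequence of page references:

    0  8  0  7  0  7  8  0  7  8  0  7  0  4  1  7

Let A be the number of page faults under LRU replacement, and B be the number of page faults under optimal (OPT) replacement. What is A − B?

Under LRU: F F . F . . F F F F F F . F F F → 12 faults.
Under OPT: F F . F . . F . F . F . . F F . → 8 faults.
A − B = 12 − 8 = 4.

4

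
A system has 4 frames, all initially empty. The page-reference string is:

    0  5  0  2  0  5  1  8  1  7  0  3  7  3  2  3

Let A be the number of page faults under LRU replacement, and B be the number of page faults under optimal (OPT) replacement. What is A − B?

2

Under LRU: F F . F . . F F . F F F . . F . → 9 faults.
Under OPT: F F . F . . F F . F . F . . . . → 7 faults.
A − B = 9 − 7 = 2.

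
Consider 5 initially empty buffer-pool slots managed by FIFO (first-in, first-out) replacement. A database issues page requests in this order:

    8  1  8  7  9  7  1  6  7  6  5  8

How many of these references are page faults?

8 → miss, frames (8)
1 → miss, frames (8 1)
8 → hit
7 → miss, frames (8 1 7)
9 → miss, frames (8 1 7 9)
7 → hit
1 → hit
6 → miss, frames (8 1 7 9 6)
7 → hit
6 → hit
5 → miss, evict 8, frames (1 7 9 6 5)
8 → miss, evict 1, frames (7 9 6 5 8)
Page faults: 7.

7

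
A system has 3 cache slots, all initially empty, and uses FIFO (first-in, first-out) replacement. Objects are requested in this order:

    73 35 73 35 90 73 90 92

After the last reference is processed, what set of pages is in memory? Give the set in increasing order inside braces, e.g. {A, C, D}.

73 → miss, frames (73)
35 → miss, frames (73 35)
73 → hit
35 → hit
90 → miss, frames (73 35 90)
73 → hit
90 → hit
92 → miss, evict 73, frames (35 90 92)

{35, 90, 92}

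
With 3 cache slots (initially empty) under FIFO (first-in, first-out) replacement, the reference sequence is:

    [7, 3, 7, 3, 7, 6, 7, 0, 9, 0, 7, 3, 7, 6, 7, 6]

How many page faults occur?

8

7: fault, frames (7)
3: fault, frames (7 3)
7: hit
3: hit
7: hit
6: fault, frames (7 3 6)
7: hit
0: fault, evict 7, frames (3 6 0)
9: fault, evict 3, frames (6 0 9)
0: hit
7: fault, evict 6, frames (0 9 7)
3: fault, evict 0, frames (9 7 3)
7: hit
6: fault, evict 9, frames (7 3 6)
7: hit
6: hit
Page faults: 8.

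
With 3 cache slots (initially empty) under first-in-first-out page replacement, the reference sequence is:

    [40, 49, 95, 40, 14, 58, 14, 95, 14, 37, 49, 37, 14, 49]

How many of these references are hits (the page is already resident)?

6

40: miss, frames {40}
49: miss, frames {40,49}
95: miss, frames {40,49,95}
40: hit
14: miss, evict 40, frames {49,95,14}
58: miss, evict 49, frames {95,14,58}
14: hit
95: hit
14: hit
37: miss, evict 95, frames {14,58,37}
49: miss, evict 14, frames {58,37,49}
37: hit
14: miss, evict 58, frames {37,49,14}
49: hit
Hits: 6.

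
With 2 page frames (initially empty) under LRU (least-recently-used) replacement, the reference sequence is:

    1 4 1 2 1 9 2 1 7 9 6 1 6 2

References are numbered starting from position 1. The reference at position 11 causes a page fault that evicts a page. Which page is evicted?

7

pos 1: 1 → fault, frames [1]
pos 2: 4 → fault, frames [1, 4]
pos 3: 1 → hit
pos 4: 2 → fault, evict 4, frames [1, 2]
pos 5: 1 → hit
pos 6: 9 → fault, evict 2, frames [1, 9]
pos 7: 2 → fault, evict 1, frames [9, 2]
pos 8: 1 → fault, evict 9, frames [2, 1]
pos 9: 7 → fault, evict 2, frames [1, 7]
pos 10: 9 → fault, evict 1, frames [7, 9]
pos 11: 6 → fault, evict 7, frames [9, 6]
At position 11, page 7 is evicted.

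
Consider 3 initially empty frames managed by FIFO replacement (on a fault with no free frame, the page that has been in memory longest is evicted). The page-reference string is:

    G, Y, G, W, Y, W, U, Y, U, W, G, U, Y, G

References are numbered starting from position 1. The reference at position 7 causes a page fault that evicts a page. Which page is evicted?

pos 1: G: miss, frames (G)
pos 2: Y: miss, frames (G Y)
pos 3: G: hit
pos 4: W: miss, frames (G Y W)
pos 5: Y: hit
pos 6: W: hit
pos 7: U: miss, evict G, frames (Y W U)
At position 7, page G is evicted.

G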